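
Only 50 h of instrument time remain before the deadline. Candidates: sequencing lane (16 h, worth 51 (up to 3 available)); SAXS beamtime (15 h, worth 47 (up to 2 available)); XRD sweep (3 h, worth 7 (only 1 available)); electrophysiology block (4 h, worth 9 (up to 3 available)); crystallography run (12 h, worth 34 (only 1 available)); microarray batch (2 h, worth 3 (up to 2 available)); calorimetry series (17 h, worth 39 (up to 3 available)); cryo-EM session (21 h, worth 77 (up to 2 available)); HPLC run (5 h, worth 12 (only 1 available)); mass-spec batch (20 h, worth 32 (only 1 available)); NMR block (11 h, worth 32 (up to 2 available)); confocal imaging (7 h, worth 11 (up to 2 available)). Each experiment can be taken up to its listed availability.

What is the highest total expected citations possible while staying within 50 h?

By expected citations per h: cryo-EM session 3.67, sequencing lane 3.19, SAXS beamtime 3.13, NMR block 2.91 lead.
Taking XRD sweep + 2×cryo-EM session + HPLC run: 50 h used, 173 in expected citations.
That's the maximum — no swap from here does better than 173.

173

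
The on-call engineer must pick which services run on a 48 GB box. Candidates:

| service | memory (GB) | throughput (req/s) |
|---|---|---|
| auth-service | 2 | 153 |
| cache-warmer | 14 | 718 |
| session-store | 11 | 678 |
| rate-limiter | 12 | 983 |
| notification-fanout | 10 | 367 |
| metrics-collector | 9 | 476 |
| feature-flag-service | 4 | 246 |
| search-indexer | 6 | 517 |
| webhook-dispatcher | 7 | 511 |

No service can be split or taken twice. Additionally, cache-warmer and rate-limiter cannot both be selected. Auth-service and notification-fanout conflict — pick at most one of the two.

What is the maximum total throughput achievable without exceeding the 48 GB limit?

3318

The ratio heuristic lands on auth-service + session-store + rate-limiter + feature-flag-service + search-indexer + webhook-dispatcher (3088) but leaves 6 GB idle.
Dropping feature-flag-service frees 4 GB; slotting in metrics-collector (9 GB) lifts the total to 3318 at 47 GB.
Every other selection either busts 48 GB or breaks a pairing rule or fails to beat 3318.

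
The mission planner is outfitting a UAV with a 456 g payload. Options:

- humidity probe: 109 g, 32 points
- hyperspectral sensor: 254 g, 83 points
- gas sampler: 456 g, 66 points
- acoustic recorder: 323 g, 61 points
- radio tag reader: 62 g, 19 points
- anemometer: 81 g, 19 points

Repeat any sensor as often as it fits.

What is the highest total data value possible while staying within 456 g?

Taking hyperspectral sensor + 3×radio tag reader: 440 g used, 140 in data value.

140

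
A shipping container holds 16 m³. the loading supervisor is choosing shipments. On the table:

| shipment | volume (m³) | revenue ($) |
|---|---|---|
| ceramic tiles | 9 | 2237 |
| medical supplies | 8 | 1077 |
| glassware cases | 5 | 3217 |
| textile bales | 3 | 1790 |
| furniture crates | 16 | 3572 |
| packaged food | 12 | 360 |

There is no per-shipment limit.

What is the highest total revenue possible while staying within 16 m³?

Greedy by ratio would take 3×glassware cases: 15 m³ used, total 9651.
The 5 m³ tied up in glassware cases is better spent on 2×textile bales — total rises to 10014 (16 m³).

10014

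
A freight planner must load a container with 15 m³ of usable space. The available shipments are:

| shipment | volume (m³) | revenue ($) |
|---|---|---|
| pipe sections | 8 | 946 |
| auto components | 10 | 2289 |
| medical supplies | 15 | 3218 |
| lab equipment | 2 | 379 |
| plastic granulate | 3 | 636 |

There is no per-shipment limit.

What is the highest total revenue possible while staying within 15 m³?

3304

Auto components + lab equipment + plastic granulate uses 15 of the 15 m³ and totals 3304.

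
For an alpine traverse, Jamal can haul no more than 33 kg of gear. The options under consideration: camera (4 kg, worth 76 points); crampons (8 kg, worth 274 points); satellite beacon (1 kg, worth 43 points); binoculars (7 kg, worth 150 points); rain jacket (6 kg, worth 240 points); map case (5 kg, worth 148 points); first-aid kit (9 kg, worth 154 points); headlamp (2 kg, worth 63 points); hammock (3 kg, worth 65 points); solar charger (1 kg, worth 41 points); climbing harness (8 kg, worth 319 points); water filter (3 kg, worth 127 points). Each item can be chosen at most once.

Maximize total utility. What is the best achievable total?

1214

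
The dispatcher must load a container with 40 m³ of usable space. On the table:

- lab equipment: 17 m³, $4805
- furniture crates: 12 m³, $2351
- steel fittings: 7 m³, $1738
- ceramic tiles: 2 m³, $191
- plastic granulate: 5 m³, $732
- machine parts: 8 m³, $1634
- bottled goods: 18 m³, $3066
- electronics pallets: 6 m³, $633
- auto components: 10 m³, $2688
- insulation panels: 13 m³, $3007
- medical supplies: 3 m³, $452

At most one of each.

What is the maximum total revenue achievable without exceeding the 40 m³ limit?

10500

By revenue per m³: lab equipment 282.65, auto components 268.80, steel fittings 248.29, insulation panels 231.31 lead.
Greedy by ratio would take lab equipment + steel fittings + ceramic tiles + auto components + medical supplies: 39 m³ used, total 9874.
The 12 m³ tied up in steel fittings and ceramic tiles and medical supplies is better spent on insulation panels — total rises to 10500 (40 m³).
Every other selection either busts 40 m³ or fails to beat 10500.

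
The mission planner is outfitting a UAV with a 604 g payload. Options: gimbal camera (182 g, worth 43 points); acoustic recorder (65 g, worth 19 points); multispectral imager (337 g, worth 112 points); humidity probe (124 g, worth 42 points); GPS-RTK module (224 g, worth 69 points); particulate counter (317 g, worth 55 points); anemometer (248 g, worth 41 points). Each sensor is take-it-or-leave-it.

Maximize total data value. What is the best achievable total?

The ratio heuristic lands on acoustic recorder + multispectral imager + humidity probe (173) but leaves 78 g idle.
The 189 g tied up in acoustic recorder and humidity probe is better spent on GPS-RTK module — total rises to 181 (561 g).

181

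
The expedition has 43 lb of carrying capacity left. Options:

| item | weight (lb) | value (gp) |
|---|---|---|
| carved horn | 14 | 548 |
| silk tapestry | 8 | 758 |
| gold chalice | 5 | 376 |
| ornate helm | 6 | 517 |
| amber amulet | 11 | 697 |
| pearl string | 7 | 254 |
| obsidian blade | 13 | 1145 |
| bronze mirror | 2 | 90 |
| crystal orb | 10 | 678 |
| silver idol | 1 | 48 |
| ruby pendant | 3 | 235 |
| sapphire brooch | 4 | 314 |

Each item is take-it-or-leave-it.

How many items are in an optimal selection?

The maximum value within 43 lb is 3522.
One optimal bundle: silk tapestry + gold chalice + ornate helm + obsidian blade + crystal orb + silver idol (43 lb).
Every optimal selection uses 6 items.

6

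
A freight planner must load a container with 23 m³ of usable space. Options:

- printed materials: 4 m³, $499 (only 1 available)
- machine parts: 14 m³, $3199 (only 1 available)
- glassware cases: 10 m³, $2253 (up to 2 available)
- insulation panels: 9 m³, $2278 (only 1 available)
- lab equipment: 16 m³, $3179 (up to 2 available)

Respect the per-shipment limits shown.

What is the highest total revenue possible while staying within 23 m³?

5477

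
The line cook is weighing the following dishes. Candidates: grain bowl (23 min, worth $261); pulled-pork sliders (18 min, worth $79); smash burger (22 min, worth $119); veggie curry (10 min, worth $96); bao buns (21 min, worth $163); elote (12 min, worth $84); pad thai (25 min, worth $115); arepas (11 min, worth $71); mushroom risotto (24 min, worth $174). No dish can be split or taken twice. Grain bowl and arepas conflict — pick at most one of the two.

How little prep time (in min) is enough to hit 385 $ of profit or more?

44

Need the lightest bundle worth ≥ 385.
grain bowl + bao buns: 424 profit at 44 min.
Any bundle with less than 44 min falls short of 385.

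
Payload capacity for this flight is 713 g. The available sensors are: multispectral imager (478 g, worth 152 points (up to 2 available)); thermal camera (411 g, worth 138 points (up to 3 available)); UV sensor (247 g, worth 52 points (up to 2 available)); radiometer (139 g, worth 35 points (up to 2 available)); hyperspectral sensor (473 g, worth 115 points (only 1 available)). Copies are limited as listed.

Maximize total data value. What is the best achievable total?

Thermal camera + 2×radiometer uses 689 of the 713 g and totals 208.
Every other selection either busts 713 g or exceeds an availability limit or fails to beat 208.

208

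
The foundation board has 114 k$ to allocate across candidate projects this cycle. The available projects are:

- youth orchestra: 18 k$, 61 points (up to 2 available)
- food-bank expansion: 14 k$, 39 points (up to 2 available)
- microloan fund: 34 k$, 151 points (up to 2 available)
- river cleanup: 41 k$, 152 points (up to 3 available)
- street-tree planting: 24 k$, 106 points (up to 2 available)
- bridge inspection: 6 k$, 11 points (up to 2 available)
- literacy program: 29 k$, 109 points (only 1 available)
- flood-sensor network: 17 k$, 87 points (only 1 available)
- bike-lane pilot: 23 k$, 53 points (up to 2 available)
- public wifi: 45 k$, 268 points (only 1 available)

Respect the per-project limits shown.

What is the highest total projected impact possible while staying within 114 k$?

570

A density-first pass picks youth orchestra + microloan fund + flood-sensor network + public wifi — 567 at 114 k$.
Replace youth orchestra and flood-sensor network with microloan fund: the trade gains 3 net, giving 570 at 113 k$.
Nothing else within 114 k$ beats 570.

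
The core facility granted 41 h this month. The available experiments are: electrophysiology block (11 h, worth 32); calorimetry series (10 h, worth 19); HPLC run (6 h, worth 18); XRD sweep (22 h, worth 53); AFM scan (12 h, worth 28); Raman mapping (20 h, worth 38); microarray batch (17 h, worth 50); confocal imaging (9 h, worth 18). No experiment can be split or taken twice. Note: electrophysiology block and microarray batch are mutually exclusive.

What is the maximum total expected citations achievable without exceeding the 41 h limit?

103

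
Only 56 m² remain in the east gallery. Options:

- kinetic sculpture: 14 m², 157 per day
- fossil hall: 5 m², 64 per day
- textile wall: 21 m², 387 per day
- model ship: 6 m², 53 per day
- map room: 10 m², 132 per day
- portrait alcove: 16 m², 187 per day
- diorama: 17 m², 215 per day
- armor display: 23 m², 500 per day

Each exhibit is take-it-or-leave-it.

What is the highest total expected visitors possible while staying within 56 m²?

The ratio ordering already packs tightly: textile wall + map room + armor display, 54 m², 1019.
An exhaustive check of the 256 subsets confirms 1019.

1019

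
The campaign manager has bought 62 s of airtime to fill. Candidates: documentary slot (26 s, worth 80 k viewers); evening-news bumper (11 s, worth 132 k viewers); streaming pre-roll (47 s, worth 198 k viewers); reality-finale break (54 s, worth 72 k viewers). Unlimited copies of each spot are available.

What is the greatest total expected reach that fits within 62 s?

660

By expected reach per s: evening-news bumper 12.00, streaming pre-roll 4.21, documentary slot 3.08 lead.
The ratio ordering already packs tightly: 5×evening-news bumper, 55 s, 660.
Nothing else within 62 s beats 660.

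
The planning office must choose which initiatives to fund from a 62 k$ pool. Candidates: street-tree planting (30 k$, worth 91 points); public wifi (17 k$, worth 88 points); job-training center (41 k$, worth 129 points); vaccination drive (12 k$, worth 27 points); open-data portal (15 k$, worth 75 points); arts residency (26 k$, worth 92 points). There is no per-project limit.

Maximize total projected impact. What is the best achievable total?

313

Ranking by ratio (projected impact/k$): public wifi 5.18, open-data portal 5.00, arts residency 3.54.
Taking the top-ratio projects first gives 3×public wifi for 264 (51 k$).
Replace 2×public wifi with 3×open-data portal: the trade gains 49 net, giving 313 at 62 k$.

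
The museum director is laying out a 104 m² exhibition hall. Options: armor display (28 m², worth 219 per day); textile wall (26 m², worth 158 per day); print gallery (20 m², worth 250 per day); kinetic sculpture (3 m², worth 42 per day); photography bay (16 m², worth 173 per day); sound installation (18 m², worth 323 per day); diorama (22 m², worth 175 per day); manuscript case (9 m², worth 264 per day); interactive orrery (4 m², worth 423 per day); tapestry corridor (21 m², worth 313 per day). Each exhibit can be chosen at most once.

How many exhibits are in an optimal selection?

7

Best achievable expected visitors is 1834.
armor display + print gallery + kinetic sculpture + sound installation + manuscript case + interactive orrery + tapestry corridor hits 1834 at 103 m².
Any selection reaching 1834 contains exactly 7 exhibits.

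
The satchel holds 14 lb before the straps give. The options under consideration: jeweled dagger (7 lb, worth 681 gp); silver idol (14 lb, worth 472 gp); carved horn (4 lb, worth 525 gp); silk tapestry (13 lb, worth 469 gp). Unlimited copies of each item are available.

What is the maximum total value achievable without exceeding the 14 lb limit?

By value per lb: carved horn 131.25, jeweled dagger 97.29, silk tapestry 36.08 lead.
3×carved horn uses 12 of the 14 lb and totals 1575.
Nothing else within 14 lb beats 1575.

1575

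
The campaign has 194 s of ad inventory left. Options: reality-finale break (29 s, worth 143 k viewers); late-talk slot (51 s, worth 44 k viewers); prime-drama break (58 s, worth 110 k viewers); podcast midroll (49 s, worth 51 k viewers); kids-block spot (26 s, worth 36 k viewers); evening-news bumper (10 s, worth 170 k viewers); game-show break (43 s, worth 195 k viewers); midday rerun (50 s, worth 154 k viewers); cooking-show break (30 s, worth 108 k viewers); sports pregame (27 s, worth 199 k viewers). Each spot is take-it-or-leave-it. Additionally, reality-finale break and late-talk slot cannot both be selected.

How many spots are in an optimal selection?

6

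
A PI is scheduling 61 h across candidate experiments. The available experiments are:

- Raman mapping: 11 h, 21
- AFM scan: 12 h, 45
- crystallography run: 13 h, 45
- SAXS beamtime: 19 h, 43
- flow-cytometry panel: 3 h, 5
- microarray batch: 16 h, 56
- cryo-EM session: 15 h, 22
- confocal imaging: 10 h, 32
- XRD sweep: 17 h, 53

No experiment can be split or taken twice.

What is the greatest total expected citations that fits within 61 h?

204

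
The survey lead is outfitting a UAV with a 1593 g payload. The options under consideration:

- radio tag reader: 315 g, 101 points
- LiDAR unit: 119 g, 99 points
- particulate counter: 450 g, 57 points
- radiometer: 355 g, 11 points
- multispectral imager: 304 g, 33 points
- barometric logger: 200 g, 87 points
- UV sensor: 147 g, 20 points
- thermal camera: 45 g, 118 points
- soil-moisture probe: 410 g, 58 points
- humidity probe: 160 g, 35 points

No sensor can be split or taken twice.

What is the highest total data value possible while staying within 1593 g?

531

Filling by ratio: radio tag reader + LiDAR unit + barometric logger + UV sensor + thermal camera + soil-moisture probe + humidity probe for 518, with 197 g left unused.
Dropping UV sensor frees 147 g; slotting in multispectral imager (304 g) lifts the total to 531 at 1553 g.
The closest alternative, radio tag reader + LiDAR unit + particulate counter + multispectral imager + barometric logger + thermal camera + humidity probe, reaches only 530.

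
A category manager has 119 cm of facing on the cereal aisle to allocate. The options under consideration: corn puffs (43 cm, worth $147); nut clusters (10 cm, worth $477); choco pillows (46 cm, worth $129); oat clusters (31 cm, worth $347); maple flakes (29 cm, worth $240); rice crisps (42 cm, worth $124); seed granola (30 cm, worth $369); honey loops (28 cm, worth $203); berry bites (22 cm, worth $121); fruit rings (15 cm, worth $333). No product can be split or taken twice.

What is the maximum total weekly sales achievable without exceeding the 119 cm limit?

1766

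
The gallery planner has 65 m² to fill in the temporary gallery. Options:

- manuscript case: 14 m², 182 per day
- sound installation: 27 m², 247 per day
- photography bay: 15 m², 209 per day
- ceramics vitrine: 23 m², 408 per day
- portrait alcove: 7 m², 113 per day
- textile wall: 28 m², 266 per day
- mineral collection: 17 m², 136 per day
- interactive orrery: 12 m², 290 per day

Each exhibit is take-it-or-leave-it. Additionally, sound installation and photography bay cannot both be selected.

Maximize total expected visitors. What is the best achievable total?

1089

Greedy by ratio would take photography bay + ceramics vitrine + portrait alcove + interactive orrery: 57 m² used, total 1020.
The 7 m² tied up in portrait alcove is better spent on manuscript case — total rises to 1089 (64 m²).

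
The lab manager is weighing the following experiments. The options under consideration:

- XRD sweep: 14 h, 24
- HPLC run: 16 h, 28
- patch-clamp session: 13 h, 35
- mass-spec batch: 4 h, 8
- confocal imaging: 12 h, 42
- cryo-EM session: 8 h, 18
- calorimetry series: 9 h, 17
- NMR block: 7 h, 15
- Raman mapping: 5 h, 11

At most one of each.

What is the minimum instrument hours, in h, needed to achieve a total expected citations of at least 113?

42

Minimise h subject to total expected citations ≥ 113.
patch-clamp session + mass-spec batch + confocal imaging + cryo-EM session + Raman mapping reaches 114 using 42 h.
No combination under 42 h hits 113.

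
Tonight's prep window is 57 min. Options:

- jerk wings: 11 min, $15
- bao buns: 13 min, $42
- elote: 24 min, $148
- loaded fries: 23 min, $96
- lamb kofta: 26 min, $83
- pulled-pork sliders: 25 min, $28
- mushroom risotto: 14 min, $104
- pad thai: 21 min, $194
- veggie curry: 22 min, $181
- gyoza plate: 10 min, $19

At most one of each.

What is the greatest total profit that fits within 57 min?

479

By profit per min: pad thai 9.24, veggie curry 8.23, mushroom risotto 7.43, elote 6.17 lead.
Best packing: mushroom risotto + pad thai + veggie curry — 57 min, 479 total.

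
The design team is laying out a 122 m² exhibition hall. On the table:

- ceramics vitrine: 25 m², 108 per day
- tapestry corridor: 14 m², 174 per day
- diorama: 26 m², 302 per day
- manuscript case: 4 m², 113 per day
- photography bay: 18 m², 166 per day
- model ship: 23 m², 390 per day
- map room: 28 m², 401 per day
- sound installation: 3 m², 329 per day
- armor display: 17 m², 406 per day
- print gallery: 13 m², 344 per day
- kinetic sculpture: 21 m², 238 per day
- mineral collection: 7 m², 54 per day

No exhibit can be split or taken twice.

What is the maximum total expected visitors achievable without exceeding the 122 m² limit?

Filling by ratio: tapestry corridor + manuscript case + photography bay + model ship + map room + sound installation + armor display + print gallery for 2323, with 2 m² left unused.
Dropping tapestry corridor and photography bay frees 32 m²; slotting in diorama + mineral collection (33 m²) lifts the total to 2339 at 121 m².

2339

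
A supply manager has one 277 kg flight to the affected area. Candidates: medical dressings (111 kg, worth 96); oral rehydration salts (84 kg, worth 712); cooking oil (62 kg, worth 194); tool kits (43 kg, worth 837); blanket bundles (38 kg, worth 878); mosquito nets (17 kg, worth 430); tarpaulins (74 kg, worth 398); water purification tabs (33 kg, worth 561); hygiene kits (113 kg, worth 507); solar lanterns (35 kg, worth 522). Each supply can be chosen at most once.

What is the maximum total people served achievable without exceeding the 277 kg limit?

Density check — mosquito nets 25.29, blanket bundles 23.11, tool kits 19.47, water purification tabs 17.00 are the best per kg.
Oral rehydration salts + tool kits + blanket bundles + mosquito nets + water purification tabs + solar lanterns uses 250 of the 277 kg and totals 3940.
No other feasible combination exceeds 3940.

3940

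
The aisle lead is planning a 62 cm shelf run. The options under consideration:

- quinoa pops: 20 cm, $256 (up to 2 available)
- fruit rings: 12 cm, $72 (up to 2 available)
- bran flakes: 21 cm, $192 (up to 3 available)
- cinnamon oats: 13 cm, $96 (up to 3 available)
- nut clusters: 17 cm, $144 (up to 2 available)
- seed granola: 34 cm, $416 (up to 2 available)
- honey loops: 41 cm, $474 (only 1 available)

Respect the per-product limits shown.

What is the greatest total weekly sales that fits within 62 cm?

730

A density-first pass picks 2×quinoa pops + bran flakes — 704 at 61 cm.
Replace quinoa pops and bran flakes with honey loops: the trade gains 26 net, giving 730 at 61 cm.
No other feasible combination exceeds 730.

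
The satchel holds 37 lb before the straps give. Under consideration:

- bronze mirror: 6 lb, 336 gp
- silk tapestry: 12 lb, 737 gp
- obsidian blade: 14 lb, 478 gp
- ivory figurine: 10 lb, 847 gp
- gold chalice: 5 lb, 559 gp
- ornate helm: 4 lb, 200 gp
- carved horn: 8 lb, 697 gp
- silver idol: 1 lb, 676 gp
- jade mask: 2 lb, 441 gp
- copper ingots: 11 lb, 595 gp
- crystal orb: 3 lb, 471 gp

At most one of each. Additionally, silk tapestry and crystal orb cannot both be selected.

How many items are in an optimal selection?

Best achievable value is 4027.
One optimal bundle: bronze mirror + ivory figurine + gold chalice + carved horn + silver idol + jade mask + crystal orb (35 lb).
Every optimal selection uses 7 items.

7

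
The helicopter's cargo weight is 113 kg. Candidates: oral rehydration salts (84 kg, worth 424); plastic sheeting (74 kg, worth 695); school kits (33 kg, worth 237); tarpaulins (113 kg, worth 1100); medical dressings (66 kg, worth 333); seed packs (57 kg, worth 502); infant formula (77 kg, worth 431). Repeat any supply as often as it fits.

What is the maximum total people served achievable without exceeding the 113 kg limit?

1100

The ratio ordering already packs tightly: tarpaulins, 113 kg, 1100.
No other feasible combination exceeds 1100.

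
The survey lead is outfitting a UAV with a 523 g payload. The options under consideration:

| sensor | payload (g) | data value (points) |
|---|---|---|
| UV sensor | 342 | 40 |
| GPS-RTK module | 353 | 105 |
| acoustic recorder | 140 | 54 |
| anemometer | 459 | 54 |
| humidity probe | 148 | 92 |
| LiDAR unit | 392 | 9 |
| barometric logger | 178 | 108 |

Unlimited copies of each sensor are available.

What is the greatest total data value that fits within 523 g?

308

Ranking by ratio (data value/g): humidity probe 0.62, barometric logger 0.61, acoustic recorder 0.39.
Greedy by ratio would take 3×humidity probe: 444 g used, total 276.
Dropping 2×humidity probe frees 296 g; slotting in 2×barometric logger (356 g) lifts the total to 308 at 504 g.
The spare 19 g is too small for any remaining sensor, and no exchange beats 308.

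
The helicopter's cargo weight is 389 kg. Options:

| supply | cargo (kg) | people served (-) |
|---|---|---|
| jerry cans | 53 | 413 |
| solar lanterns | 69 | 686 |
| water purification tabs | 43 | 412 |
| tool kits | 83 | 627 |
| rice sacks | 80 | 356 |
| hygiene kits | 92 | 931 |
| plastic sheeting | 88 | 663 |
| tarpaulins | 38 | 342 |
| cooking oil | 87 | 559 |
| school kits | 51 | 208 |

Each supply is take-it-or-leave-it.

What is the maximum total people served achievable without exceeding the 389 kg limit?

3447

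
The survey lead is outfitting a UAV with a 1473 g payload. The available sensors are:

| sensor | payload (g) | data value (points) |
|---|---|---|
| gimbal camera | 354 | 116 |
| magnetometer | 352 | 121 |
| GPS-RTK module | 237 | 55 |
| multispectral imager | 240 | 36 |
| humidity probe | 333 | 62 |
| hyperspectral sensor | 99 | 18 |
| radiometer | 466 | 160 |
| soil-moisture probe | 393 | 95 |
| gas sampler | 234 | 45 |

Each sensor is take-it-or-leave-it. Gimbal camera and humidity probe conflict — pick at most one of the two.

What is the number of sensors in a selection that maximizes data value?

The maximum data value within 1473 g is 452.
For example gimbal camera + magnetometer + GPS-RTK module + radiometer achieves it, using 1409 g.
All optima have 4 sensors.

4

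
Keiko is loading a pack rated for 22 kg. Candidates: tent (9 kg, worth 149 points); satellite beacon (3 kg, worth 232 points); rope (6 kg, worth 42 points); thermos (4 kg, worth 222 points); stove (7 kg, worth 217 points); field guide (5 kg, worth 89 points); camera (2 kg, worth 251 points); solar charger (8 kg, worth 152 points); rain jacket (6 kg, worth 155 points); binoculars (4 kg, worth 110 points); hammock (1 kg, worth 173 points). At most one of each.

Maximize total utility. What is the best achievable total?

The ratio ordering already packs tightly: satellite beacon + thermos + stove + camera + binoculars + hammock, 21 kg, 1205.

1205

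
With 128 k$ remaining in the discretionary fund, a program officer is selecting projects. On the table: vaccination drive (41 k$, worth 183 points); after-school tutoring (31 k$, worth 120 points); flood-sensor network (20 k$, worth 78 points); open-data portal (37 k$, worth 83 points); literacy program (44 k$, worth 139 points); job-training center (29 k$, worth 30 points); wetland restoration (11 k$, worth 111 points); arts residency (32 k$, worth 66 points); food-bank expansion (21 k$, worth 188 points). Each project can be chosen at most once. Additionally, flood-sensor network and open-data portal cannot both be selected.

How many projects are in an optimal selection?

The maximum projected impact within 128 k$ is 680.
One optimal bundle: vaccination drive + after-school tutoring + flood-sensor network + wetland restoration + food-bank expansion (124 k$).
Every optimal selection uses 5 projects.

5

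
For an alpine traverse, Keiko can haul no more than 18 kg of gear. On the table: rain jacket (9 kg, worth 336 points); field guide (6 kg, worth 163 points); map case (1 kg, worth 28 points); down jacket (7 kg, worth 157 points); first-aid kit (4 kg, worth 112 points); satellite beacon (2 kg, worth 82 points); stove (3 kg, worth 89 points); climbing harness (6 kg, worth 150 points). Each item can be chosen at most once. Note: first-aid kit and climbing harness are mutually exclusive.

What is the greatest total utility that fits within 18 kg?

619

Density check — satellite beacon 41.00, rain jacket 37.33, stove 29.67, map case 28.00 are the best per kg.
Taking the top-ratio items first gives rain jacket + map case + satellite beacon + stove for 535 (15 kg).
Dropping map case frees 1 kg; slotting in first-aid kit (4 kg) lifts the total to 619 at 18 kg.
Runner-up rain jacket + field guide + map case + satellite beacon tops out at 609.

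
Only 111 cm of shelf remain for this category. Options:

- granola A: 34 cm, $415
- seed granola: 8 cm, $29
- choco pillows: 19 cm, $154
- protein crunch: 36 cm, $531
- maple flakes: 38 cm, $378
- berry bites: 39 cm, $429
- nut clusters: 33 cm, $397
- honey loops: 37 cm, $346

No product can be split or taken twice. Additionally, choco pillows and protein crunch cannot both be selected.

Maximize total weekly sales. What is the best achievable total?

1375

By weekly sales per cm: protein crunch 14.75, granola A 12.21, nut clusters 12.03, berry bites 11.00 lead.
A density-first pass picks granola A + seed granola + protein crunch + nut clusters — 1372 at 111 cm.
Replace seed granola and nut clusters with berry bites: the trade gains 3 net, giving 1375 at 109 cm.
The closest alternative, granola A + seed granola + protein crunch + nut clusters, reaches only 1372.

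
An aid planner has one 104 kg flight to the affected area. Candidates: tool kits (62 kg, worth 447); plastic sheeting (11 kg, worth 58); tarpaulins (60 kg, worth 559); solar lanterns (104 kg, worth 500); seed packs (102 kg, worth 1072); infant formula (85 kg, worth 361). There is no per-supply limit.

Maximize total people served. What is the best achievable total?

1072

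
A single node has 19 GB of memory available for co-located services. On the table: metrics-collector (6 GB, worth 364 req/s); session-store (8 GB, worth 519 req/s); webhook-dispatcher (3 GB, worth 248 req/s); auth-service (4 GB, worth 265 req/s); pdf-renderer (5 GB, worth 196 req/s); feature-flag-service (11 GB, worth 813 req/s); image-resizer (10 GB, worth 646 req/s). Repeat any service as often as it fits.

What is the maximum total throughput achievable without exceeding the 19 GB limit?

1505

Filling by ratio: 6×webhook-dispatcher for 1488, with 1 GB left unused.
Dropping webhook-dispatcher frees 3 GB; slotting in auth-service (4 GB) lifts the total to 1505 at 19 GB.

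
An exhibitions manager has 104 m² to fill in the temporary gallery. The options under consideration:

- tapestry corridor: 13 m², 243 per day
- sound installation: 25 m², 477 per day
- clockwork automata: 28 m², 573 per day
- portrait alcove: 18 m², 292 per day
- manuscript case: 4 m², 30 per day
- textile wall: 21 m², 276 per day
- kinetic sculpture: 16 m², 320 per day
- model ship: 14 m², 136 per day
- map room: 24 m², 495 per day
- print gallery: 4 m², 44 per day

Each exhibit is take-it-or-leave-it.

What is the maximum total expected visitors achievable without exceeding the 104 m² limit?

Filling by ratio: sound installation + clockwork automata + manuscript case + kinetic sculpture + map room + print gallery for 1939, with 3 m² left unused.
Replace sound installation and manuscript case with tapestry corridor + portrait alcove: the trade gains 28 net, giving 1967 at 103 m².
No other feasible combination exceeds 1967.

1967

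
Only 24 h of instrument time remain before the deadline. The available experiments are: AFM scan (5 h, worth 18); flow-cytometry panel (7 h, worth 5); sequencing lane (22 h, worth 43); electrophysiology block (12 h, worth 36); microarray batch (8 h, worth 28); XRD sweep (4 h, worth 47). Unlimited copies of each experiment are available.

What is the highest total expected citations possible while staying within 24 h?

282

6×XRD sweep uses 24 of the 24 h and totals 282.
No other feasible combination exceeds 282.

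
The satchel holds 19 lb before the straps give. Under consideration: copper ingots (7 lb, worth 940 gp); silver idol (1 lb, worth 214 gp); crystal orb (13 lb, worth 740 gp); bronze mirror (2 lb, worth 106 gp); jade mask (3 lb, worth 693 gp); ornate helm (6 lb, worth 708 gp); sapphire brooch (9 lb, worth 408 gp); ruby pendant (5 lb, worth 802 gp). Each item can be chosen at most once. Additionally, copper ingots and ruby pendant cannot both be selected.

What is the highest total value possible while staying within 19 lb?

2661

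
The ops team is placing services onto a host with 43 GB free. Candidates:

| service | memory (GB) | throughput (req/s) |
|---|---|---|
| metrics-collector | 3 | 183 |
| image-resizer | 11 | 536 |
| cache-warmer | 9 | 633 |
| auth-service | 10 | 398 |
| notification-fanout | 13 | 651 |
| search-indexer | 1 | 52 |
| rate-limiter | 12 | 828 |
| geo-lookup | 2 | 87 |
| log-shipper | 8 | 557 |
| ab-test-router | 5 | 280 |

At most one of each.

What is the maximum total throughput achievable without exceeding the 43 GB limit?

By throughput per GB: cache-warmer 70.33, log-shipper 69.62, rate-limiter 69.00, metrics-collector 61.00 lead.
Filling by ratio: metrics-collector + cache-warmer + search-indexer + rate-limiter + geo-lookup + log-shipper + ab-test-router for 2620, with 3 GB left unused.
Dropping search-indexer and geo-lookup and ab-test-router frees 8 GB; slotting in image-resizer (11 GB) lifts the total to 2737 at 43 GB.

2737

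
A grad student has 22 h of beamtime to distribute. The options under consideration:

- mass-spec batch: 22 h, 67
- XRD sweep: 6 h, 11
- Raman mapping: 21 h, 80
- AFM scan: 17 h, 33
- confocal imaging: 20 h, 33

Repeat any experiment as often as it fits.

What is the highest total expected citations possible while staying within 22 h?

80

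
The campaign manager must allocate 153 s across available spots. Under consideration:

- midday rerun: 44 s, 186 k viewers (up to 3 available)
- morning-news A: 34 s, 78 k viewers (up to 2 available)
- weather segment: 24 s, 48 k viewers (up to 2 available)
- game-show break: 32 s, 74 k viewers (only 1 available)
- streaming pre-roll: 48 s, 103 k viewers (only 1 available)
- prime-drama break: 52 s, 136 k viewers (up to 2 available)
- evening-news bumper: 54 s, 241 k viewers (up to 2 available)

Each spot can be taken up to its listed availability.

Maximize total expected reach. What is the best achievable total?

668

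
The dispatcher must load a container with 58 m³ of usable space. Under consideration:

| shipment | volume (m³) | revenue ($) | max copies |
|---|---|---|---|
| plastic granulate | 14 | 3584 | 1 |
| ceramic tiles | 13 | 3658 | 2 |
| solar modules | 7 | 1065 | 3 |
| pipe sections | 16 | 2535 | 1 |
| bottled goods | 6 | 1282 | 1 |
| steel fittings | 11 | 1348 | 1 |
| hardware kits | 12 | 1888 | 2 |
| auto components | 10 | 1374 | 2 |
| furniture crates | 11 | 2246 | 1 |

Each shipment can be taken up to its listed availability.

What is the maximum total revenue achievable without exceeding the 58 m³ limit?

Plastic granulate + 2×ceramic tiles + bottled goods + furniture crates uses 57 of the 58 m³ and totals 14428.

14428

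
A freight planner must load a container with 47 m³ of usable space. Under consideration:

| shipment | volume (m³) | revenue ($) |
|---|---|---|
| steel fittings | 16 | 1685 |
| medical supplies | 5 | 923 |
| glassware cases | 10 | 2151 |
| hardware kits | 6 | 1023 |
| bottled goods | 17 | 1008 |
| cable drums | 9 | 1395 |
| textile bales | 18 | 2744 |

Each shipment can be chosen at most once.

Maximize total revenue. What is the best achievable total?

7313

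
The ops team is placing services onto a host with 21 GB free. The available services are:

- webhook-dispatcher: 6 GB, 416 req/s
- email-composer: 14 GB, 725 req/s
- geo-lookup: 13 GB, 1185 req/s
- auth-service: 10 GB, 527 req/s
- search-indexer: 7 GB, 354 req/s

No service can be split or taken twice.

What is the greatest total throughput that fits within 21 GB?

The ratio ordering already packs tightly: webhook-dispatcher + geo-lookup, 19 GB, 1601.

1601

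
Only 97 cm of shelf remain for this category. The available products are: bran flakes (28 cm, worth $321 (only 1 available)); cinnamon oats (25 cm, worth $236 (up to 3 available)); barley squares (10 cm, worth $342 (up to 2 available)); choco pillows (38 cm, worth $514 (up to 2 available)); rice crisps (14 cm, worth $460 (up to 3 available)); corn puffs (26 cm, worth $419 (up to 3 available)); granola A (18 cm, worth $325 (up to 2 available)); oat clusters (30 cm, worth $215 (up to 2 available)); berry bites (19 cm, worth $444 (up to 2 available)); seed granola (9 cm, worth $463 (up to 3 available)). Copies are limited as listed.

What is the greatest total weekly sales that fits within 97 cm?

The ratio ordering already packs tightly: 2×barley squares + 3×rice crisps + 3×seed granola, 89 cm, 3453.

3453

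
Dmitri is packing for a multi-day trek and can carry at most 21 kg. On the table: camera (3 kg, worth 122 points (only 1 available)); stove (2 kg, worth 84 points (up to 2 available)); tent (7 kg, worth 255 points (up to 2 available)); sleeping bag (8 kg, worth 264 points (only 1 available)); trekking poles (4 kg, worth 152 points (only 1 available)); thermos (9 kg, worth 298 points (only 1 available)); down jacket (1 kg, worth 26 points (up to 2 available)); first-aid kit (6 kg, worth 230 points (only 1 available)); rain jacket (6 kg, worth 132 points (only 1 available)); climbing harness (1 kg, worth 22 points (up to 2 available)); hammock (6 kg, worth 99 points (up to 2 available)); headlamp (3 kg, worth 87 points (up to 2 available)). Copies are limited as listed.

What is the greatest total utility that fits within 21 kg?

805

Taking the top-ratio items first gives camera + 2×stove + trekking poles + down jacket + first-aid kit + headlamp for 785 (21 kg).
The 7 kg tied up in camera and down jacket and headlamp is better spent on tent — total rises to 805 (21 kg).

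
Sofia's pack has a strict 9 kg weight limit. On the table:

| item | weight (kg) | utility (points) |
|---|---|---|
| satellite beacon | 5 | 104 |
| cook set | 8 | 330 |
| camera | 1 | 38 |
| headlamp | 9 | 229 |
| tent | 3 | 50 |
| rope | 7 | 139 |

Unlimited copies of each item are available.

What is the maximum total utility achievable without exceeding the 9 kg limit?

368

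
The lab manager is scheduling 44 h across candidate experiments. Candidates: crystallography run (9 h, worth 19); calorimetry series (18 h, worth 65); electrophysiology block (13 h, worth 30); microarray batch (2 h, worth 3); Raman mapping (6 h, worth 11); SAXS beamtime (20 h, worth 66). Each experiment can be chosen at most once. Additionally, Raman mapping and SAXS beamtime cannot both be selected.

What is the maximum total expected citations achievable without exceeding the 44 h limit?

134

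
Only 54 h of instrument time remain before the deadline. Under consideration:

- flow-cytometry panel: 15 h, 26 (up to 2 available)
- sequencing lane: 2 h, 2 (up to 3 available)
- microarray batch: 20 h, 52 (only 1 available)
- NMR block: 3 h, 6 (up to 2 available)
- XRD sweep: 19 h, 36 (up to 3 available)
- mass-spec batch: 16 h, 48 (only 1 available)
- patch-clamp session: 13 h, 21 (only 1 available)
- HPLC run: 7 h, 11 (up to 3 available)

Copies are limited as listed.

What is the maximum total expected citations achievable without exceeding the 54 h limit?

Ranking by ratio (expected citations/h): mass-spec batch 3.00, microarray batch 2.60, NMR block 2.00.
A density-first pass picks 2×sequencing lane + microarray batch + 2×NMR block + mass-spec batch + HPLC run — 127 at 53 h.
Dropping 2×sequencing lane and NMR block and HPLC run frees 14 h; slotting in flow-cytometry panel (15 h) lifts the total to 132 at 54 h.
Every other selection either busts 54 h or exceeds an availability limit or fails to beat 132.

132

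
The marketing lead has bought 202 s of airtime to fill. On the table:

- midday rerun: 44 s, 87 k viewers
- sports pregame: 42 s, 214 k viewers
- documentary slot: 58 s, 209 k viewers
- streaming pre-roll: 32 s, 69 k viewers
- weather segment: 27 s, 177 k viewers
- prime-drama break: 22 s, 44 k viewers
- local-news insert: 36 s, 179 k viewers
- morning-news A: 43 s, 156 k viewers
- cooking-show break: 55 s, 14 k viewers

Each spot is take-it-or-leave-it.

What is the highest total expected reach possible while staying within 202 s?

Density check — weather segment 6.56, sports pregame 5.10, local-news insert 4.97 are the best per s.
Greedy by ratio would take sports pregame + streaming pre-roll + weather segment + prime-drama break + local-news insert + morning-news A: 202 s used, total 839.
Dropping prime-drama break and morning-news A frees 65 s; slotting in documentary slot (58 s) lifts the total to 848 at 195 s.

848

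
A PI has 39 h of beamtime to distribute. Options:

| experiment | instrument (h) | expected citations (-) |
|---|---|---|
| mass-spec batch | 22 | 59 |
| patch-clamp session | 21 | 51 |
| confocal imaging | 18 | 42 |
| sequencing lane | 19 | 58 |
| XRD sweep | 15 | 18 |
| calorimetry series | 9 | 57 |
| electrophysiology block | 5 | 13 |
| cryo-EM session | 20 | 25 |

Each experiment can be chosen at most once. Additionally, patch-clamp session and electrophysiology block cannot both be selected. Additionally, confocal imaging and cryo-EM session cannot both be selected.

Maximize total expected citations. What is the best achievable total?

By expected citations per h: calorimetry series 6.33, sequencing lane 3.05, mass-spec batch 2.68 lead.
Greedy by ratio would take sequencing lane + calorimetry series + electrophysiology block: 33 h used, total 128.
Dropping sequencing lane frees 19 h; slotting in mass-spec batch (22 h) lifts the total to 129 at 36 h.

129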